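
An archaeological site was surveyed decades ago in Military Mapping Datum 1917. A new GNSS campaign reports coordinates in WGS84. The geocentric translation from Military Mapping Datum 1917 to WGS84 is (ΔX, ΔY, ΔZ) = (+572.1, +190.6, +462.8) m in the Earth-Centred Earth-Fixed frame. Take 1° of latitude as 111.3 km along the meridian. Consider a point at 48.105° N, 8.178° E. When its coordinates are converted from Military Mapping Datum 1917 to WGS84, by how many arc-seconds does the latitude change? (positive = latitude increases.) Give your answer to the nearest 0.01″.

Δφ = -4.29″

sin φ = 0.744370, cos φ = 0.667768, sin λ = 0.142249, cos λ = 0.989831.
North component: ΔN = −sin φ cos λ·ΔX − sin φ sin λ·ΔY + cos φ·ΔZ = −(0.744370)(0.989831)(572.1) − (0.744370)(0.142249)(190.6) + (0.667768)(462.8) = -132.66 m.
1° of latitude spans 111300 m, so Δφ = -132.66 / 111300 × 3600 = -4.291″.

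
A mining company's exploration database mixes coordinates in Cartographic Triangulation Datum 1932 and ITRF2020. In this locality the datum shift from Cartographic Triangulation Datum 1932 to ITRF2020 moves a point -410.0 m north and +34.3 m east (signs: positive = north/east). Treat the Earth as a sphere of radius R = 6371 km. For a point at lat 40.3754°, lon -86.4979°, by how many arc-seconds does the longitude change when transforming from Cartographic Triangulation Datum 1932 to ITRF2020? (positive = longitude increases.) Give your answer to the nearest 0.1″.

Δλ = 1.5″

At latitude 40.3754°, cos φ = 0.761817.
One radian of longitude at latitude φ spans R cos φ, so Δλ = ΔE / (R cos φ) = 34.3 / (6371000 × 0.761817) = 7.0670e-06 rad = 1.458″.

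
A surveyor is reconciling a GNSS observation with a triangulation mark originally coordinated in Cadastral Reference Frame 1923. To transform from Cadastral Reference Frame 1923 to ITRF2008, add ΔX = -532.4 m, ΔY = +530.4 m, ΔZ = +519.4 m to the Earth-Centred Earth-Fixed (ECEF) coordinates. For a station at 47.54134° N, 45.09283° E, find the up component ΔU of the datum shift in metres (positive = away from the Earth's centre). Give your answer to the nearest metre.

At φ = 47.54134°, λ = 45.09283°: sin φ = 0.737765, cos φ = 0.675058, sin λ = 0.708251, cos λ = 0.705960.
ΔU = cos φ cos λ·ΔX + cos φ sin λ·ΔY + sin φ·ΔZ = (0.675058)(0.705960)(-532.4) + (0.675058)(0.708251)(530.4) + (0.737765)(519.4) = 383.06 m.

ΔU = 383 m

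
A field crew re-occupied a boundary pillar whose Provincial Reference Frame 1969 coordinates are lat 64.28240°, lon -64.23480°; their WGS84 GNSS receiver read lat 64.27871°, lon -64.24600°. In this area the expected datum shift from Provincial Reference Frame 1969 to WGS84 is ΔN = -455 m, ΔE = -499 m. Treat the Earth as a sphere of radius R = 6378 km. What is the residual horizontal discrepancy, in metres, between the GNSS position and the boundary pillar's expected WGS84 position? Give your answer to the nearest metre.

61 m

Observed coordinate differences: Δφ = -0.00369°, Δλ = -0.01120°.
Converting to metres (1° lat = 111317 m, cos φ = 0.433936): observed ΔN = -410.8 m, observed ΔE = -541.0 m.
Subtracting the expected shift leaves a residual of -410.8 − (-455) = 44.2 m north and -541.0 − (-499) = -42.0 m east.
Residual distance = √(44.2² + (-42.0)²) = 61.0 m.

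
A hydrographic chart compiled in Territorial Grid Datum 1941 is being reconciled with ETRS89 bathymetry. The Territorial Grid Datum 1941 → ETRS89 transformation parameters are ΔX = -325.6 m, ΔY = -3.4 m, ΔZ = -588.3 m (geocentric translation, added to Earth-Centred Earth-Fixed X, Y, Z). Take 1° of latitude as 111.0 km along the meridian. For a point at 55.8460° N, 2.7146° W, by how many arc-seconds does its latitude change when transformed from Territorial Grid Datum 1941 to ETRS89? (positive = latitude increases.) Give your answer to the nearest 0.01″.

sin φ = 0.827532, cos φ = 0.561419, sin λ = -0.047361, cos λ = 0.998878.
North component: ΔN = −sin φ cos λ·ΔX − sin φ sin λ·ΔY + cos φ·ΔZ = −(0.827532)(0.998878)(-325.6) − (0.827532)(-0.047361)(-3.4) + (0.561419)(-588.3) = -61.27 m.
1° of latitude spans 111000 m, so Δφ = -61.27 / 111000 × 3600 = -1.987″.

Δφ = -1.99″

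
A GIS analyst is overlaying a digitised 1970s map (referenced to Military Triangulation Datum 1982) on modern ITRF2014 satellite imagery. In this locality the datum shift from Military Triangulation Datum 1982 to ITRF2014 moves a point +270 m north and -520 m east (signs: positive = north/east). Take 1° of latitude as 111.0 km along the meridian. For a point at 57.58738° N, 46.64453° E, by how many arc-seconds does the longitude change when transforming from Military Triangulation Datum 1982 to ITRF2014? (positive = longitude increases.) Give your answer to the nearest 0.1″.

Δλ = -31.5″

At latitude 57.58738°, cos φ = 0.536013.
1° of longitude at this latitude = 111.0 × cos φ = 59.50 km, so Δλ = -520.0 / 59497.4 = -0.0087399° = -31.464″.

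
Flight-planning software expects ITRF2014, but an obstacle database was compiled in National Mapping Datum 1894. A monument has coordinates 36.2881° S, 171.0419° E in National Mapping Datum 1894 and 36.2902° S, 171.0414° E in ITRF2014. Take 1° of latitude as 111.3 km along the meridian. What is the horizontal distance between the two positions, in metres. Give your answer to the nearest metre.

Δφ = -36.2902° − -36.2881° = -0.0021°; Δλ = 171.0414° − 171.0419° = -0.0005°.
ΔN = Δφ × 111300 = -233.7 m; ΔE = Δλ × 111300 × cos(-36.2881°) = -0.0005 × 111300 × 0.806051 = -44.9 m.
Distance = √(ΔE² + ΔN²) = √((-44.9)² + (-233.7)²) = 238.0 m.

238 m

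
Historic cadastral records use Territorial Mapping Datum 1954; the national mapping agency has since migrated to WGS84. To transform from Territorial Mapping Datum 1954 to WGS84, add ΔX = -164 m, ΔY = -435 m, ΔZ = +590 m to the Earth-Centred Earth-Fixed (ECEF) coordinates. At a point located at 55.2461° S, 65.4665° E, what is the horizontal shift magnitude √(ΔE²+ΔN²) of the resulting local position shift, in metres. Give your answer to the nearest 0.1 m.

54.7 m

The local east axis at (φ, λ) is (−sin λ, cos λ, 0), so ΔE = −sin(65.4665°)·(-164) + cos(65.4665°)·(-435) = -31.43 m.
The local north axis is (−sin φ cos λ, −sin φ sin λ, cos φ), giving ΔN = -55.949 − 325.133 + 336.331 = -44.75 m.
Horizontal magnitude = √(ΔE² + ΔN²) = √((-31.43)² + (-44.75)²) = 54.68 m.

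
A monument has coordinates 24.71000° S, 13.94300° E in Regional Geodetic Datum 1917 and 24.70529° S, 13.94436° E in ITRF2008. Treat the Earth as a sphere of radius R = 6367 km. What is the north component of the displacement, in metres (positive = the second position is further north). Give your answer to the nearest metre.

Δφ = -24.70529° − -24.71000° = +0.00471°; Δλ = 13.94436° − 13.94300° = +0.00136°.
1° along a meridian = πR/180 = 111125 m.
ΔN = Δφ × 111125 = 523.4 m; ΔE = Δλ × 111125 × cos(-24.71000°) = +0.00136 × 111125 × 0.908435 = 137.3 m.

ΔN = 523 m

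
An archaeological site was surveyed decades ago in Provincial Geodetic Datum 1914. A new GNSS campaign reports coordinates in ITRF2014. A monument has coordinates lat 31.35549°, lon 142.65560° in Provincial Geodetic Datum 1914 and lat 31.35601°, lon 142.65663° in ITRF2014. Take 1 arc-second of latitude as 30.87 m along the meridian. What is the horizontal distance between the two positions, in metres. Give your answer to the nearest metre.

Δφ = 31.35601° − 31.35549° = +0.00052°; Δλ = 142.65663° − 142.65560° = +0.00103°.
1° of latitude = 3600 × 30.87 = 111132 m.
ΔN = Δφ × 111132 = 57.8 m; ΔE = Δλ × 111132 × cos(31.35549°) = +0.00103 × 111132 × 0.853955 = 97.7 m.
Distance = √(ΔE² + ΔN²) = √(97.7² + 57.8²) = 113.6 m.

114 m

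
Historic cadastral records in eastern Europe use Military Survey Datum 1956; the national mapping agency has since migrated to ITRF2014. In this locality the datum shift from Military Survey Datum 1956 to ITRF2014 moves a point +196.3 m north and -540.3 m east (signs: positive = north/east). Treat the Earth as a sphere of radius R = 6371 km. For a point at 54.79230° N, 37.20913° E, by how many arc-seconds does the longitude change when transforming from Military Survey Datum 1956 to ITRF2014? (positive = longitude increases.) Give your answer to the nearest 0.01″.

At latitude 54.79230°, cos φ = 0.576542.
One radian of longitude at latitude φ spans R cos φ, so Δλ = ΔE / (R cos φ) = -540.3 / (6371000 × 0.576542) = -1.4709e-04 rad = -30.340″.

Δλ = -30.34″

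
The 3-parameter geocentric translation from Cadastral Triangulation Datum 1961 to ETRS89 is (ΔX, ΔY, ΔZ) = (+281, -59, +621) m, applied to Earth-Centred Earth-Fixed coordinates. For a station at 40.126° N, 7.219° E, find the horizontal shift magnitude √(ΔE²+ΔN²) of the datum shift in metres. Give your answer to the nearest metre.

The local east axis at (φ, λ) is (−sin λ, cos λ, 0), so ΔE = −sin(7.219°)·281 + cos(7.219°)·(-59) = -93.84 m.
The local north axis is (−sin φ cos λ, −sin φ sin λ, cos φ), giving ΔN = -179.661 + 4.778 + 474.835 = 299.95 m.
Horizontal magnitude = √(ΔE² + ΔN²) = √((-93.84)² + 299.95²) = 314.29 m.

314 m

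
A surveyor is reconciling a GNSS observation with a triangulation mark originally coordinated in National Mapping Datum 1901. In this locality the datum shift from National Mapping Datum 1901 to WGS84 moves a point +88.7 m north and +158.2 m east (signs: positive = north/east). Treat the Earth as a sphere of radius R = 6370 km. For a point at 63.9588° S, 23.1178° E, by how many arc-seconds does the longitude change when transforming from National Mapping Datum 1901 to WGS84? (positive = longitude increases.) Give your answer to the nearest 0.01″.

Δλ = 11.67″

At latitude -63.9588°, cos φ = 0.439017.
One radian of longitude at latitude φ spans R cos φ, so Δλ = ΔE / (R cos φ) = 158.2 / (6370000 × 0.439017) = 5.6570e-05 rad = 11.668″.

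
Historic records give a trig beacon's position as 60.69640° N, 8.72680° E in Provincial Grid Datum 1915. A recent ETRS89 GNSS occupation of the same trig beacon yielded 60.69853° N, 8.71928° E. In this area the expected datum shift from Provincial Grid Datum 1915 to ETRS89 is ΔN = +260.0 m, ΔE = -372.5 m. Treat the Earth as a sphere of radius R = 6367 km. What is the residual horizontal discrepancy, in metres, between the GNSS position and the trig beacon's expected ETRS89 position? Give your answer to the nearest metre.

Observed coordinate differences: Δφ = +0.00213°, Δλ = -0.00752°.
Converting to metres (1° lat = 111125 m, cos φ = 0.489437): observed ΔN = 236.7 m, observed ΔE = -409.0 m.
Subtracting the expected shift leaves a residual of 236.7 − (260.0) = -23.3 m north and -409.0 − (-372.5) = -36.5 m east.
Residual distance = √((-23.3)² + (-36.5)²) = 43.3 m.

43 m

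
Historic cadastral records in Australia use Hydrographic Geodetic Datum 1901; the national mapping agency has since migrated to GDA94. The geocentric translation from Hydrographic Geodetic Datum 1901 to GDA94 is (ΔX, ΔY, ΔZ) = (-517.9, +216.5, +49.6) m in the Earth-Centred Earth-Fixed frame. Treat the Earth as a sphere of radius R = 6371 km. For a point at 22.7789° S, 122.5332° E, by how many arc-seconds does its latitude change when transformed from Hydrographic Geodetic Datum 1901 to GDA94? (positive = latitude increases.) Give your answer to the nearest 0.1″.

Δφ = 7.3″

sin φ = -0.387176, cos φ = 0.922006, sin λ = 0.843080, cos λ = -0.537788.
North component: ΔN = −sin φ cos λ·ΔX − sin φ sin λ·ΔY + cos φ·ΔZ = −(-0.387176)(-0.537788)(-517.9) − (-0.387176)(0.843080)(216.5) + (0.922006)(49.6) = 224.24 m.
1° of latitude spans πR/180 = 111195 m, so Δφ = 224.24 / 111195 × 3600 = 7.260″.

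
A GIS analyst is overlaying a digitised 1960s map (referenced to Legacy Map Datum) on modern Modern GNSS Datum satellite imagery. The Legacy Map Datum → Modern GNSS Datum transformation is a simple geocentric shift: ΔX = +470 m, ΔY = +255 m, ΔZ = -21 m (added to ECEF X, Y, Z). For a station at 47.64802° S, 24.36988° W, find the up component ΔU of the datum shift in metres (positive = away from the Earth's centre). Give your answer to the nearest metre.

ΔU = 233 m

At φ = -47.64802°, λ = -24.36988°: sin φ = -0.739020, cos φ = 0.673683, sin λ = -0.412626, cos λ = 0.910901.
ΔU = cos φ cos λ·ΔX + cos φ sin λ·ΔY + sin φ·ΔZ = (0.673683)(0.910901)(470) + (0.673683)(-0.412626)(255) + (-0.739020)(-21) = 233.05 m.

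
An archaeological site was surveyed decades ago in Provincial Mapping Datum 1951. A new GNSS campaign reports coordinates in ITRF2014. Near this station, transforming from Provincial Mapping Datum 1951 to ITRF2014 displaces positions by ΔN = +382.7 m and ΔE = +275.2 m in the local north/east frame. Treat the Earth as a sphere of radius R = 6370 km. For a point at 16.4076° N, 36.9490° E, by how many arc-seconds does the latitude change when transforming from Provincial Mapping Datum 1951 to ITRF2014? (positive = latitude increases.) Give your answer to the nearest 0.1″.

Δφ = 12.4″

On a sphere of radius R, 1 rad of latitude = R, so Δφ = ΔN / R = 382.7 / 6370000 = 6.0078e-05 rad = 12.392″.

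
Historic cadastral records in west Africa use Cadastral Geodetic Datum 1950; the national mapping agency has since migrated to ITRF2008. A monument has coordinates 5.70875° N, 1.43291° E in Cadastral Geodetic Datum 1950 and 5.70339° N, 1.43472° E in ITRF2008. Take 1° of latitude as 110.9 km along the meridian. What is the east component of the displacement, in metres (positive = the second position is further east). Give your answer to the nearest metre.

ΔE = 200 m

Δφ = 5.70339° − 5.70875° = -0.00536°; Δλ = 1.43472° − 1.43291° = +0.00181°.
ΔN = Δφ × 110900 = -594.4 m; ΔE = Δλ × 110900 × cos(5.70875°) = +0.00181 × 110900 × 0.995040 = 199.7 m.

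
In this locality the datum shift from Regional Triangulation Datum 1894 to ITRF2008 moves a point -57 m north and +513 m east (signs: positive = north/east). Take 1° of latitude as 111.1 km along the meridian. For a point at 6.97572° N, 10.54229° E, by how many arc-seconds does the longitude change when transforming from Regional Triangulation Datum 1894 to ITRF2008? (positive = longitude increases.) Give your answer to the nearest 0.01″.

Δλ = 16.75″

At latitude 6.97572°, cos φ = 0.992598.
1° of longitude at this latitude = 111.1 × cos φ = 110.28 km, so Δλ = 513.0 / 110277.6 = 0.0046519° = 16.747″.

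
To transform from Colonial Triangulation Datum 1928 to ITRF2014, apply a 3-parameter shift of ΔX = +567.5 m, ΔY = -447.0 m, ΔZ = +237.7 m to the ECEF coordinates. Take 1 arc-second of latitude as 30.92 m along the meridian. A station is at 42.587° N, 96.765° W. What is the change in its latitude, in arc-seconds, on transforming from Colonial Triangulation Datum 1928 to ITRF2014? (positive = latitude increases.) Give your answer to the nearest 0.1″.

Δφ = -2.6″

sin φ = 0.676709, cos φ = 0.736251, sin λ = -0.993038, cos λ = -0.117797.
North component: ΔN = −sin φ cos λ·ΔX − sin φ sin λ·ΔY + cos φ·ΔZ = −(0.676709)(-0.117797)(567.5) − (0.676709)(-0.993038)(-447.0) + (0.736251)(237.7) = -80.14 m.
1° of latitude spans 3600 × 30.92 = 111312 m, so Δφ = -80.14 / 111312 × 3600 = -2.592″.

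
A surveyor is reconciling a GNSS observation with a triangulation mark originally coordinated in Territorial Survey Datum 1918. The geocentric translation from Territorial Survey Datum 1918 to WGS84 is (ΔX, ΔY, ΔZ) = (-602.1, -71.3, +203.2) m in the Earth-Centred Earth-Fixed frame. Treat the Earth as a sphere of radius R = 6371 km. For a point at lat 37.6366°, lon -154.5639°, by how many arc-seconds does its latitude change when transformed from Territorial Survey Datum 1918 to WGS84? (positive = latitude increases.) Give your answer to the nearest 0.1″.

sin φ = 0.610651, cos φ = 0.791900, sin λ = -0.429504, cos λ = -0.903065.
North component: ΔN = −sin φ cos λ·ΔX − sin φ sin λ·ΔY + cos φ·ΔZ = −(0.610651)(-0.903065)(-602.1) − (0.610651)(-0.429504)(-71.3) + (0.791900)(203.2) = -189.82 m.
1° of latitude spans πR/180 = 111195 m, so Δφ = -189.82 / 111195 × 3600 = -6.145″.

Δφ = -6.1″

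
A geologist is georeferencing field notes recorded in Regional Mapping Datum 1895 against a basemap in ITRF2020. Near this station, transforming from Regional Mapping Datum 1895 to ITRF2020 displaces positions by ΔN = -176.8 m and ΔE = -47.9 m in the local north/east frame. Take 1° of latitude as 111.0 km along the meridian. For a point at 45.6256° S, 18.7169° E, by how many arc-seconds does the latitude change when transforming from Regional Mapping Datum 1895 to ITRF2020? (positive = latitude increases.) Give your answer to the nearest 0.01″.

Δφ = -5.73″

1° of latitude = 111.0 km, so Δφ = -176.8 / 111000 = -0.0015928° = -5.734″.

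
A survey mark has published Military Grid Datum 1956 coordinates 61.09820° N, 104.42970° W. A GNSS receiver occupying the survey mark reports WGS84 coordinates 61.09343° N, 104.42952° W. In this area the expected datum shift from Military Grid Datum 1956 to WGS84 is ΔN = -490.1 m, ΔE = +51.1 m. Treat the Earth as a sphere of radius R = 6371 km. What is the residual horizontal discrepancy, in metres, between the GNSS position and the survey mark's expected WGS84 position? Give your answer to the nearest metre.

Observed coordinate differences: Δφ = -0.00477°, Δλ = +0.00018°.
Converting to metres (1° lat = 111195 m, cos φ = 0.483310): observed ΔN = -530.4 m, observed ΔE = 9.7 m.
Subtracting the expected shift leaves a residual of -530.4 − (-490.1) = -40.3 m north and 9.7 − (51.1) = -41.4 m east.
Residual distance = √((-40.3)² + (-41.4)²) = 57.8 m.

58 m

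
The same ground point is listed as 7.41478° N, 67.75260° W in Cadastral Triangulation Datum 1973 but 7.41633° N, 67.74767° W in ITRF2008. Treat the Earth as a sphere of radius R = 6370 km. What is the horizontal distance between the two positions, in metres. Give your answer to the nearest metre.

570 m

Δφ = 7.41633° − 7.41478° = +0.00155°; Δλ = -67.74767° − -67.75260° = +0.00493°.
1° along a meridian = πR/180 = 111177 m.
ΔN = Δφ × 111177 = 172.3 m; ΔE = Δλ × 111177 × cos(7.41478°) = +0.00493 × 111177 × 0.991638 = 543.5 m.
Distance = √(ΔE² + ΔN²) = √(543.5² + 172.3²) = 570.2 m.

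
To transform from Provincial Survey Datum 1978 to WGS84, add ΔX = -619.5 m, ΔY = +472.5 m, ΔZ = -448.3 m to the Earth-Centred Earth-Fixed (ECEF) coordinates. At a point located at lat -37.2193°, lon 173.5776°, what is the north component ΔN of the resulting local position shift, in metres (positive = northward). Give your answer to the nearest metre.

ΔN = 47 m

The local north axis is (−sin φ cos λ, −sin φ sin λ, cos φ), giving ΔN = 372.364 + 31.969 − 356.993 = 47.34 m.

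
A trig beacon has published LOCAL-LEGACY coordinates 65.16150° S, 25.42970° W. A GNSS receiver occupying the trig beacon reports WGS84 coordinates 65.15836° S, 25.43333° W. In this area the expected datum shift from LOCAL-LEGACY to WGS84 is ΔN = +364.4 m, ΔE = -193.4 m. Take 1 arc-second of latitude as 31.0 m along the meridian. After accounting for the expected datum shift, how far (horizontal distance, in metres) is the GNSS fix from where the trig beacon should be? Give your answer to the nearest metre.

27 m

Observed coordinate differences: Δφ = +0.00314°, Δλ = -0.00363°.
Converting to metres (1° lat = 111600 m, cos φ = 0.420062): observed ΔN = 350.4 m, observed ΔE = -170.2 m.
Subtracting the expected shift leaves a residual of 350.4 − (364.4) = -14.0 m north and -170.2 − (-193.4) = 23.2 m east.
Residual distance = √((-14.0)² + 23.2²) = 27.1 m.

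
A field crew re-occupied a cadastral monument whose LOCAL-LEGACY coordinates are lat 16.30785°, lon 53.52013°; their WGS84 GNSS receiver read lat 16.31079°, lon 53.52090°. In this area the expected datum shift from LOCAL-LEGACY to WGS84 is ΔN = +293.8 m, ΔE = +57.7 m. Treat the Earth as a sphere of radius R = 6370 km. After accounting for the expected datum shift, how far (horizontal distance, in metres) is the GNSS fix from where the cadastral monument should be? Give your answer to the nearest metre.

41 m

Observed coordinate differences: Δφ = +0.00294°, Δλ = +0.00077°.
Converting to metres (1° lat = 111177 m, cos φ = 0.959767): observed ΔN = 326.9 m, observed ΔE = 82.2 m.
Subtracting the expected shift leaves a residual of 326.9 − (293.8) = 33.1 m north and 82.2 − (57.7) = 24.5 m east.
Residual distance = √(33.1² + 24.5²) = 41.1 m.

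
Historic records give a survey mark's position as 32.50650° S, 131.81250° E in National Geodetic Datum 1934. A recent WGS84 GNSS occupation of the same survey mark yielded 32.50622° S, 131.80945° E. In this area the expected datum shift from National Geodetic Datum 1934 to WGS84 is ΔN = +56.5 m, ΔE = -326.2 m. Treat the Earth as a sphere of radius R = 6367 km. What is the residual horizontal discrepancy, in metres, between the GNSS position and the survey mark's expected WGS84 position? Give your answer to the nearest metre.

Observed coordinate differences: Δφ = +0.00028°, Δλ = -0.00305°.
Converting to metres (1° lat = 111125 m, cos φ = 0.843330): observed ΔN = 31.1 m, observed ΔE = -285.8 m.
Subtracting the expected shift leaves a residual of 31.1 − (56.5) = -25.4 m north and -285.8 − (-326.2) = 40.4 m east.
Residual distance = √((-25.4)² + 40.4²) = 47.7 m.

48 m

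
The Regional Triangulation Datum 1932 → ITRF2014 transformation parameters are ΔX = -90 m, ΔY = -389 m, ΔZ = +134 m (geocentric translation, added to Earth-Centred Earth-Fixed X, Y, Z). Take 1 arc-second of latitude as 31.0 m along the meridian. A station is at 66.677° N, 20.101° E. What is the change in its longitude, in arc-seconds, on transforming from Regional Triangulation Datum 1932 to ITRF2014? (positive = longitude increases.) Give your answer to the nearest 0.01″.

sin φ = 0.918288, cos φ = 0.395914, sin λ = 0.343676, cos λ = 0.939088.
East component: ΔE = −sin λ·ΔX + cos λ·ΔY = −(0.343676)(-90) + (0.939088)(-389) = -334.37 m.
1° of latitude spans 3600 × 31.00 = 111600 m; at latitude φ, 1° of longitude spans that × cos φ = 44184.0 m, so Δλ = -334.37 / 44184.0 × 3600 = -27.244″.

Δλ = -27.24″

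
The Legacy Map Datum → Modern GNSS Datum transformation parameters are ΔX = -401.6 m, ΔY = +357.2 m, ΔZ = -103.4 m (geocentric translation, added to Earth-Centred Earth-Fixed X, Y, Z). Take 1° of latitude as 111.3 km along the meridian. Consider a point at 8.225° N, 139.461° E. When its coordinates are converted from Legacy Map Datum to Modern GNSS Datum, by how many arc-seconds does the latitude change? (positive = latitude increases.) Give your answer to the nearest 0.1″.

Δφ = -5.8″

sin φ = 0.143061, cos φ = 0.989714, sin λ = 0.649965, cos λ = -0.759964.
North component: ΔN = −sin φ cos λ·ΔX − sin φ sin λ·ΔY + cos φ·ΔZ = −(0.143061)(-0.759964)(-401.6) − (0.143061)(0.649965)(357.2) + (0.989714)(-103.4) = -179.21 m.
1° of latitude spans 111300 m, so Δφ = -179.21 / 111300 × 3600 = -5.797″.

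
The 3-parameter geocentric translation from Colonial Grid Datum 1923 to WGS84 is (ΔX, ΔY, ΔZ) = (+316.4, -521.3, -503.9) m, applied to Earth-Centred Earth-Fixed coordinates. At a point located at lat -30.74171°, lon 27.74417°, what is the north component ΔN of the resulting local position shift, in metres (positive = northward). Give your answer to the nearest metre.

ΔN = -414 m

The local north axis is (−sin φ cos λ, −sin φ sin λ, cos φ), giving ΔN = 143.140 − 124.049 − 433.092 = -414.00 m.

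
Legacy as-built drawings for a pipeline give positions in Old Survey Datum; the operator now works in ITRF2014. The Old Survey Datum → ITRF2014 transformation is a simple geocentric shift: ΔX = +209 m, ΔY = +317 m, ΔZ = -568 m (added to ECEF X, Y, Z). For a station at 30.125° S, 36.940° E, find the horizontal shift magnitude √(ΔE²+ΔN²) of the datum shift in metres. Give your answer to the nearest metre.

At φ = -30.125°, λ = 36.940°: sin φ = -0.501888, cos φ = 0.864933, sin λ = 0.600978, cos λ = 0.799265.
ΔE = −sin λ·ΔX + cos λ·ΔY = −(0.600978)·(209) + (0.799265)·(317) = 127.76 m.
ΔN = −sin φ cos λ·ΔX − sin φ sin λ·ΔY + cos φ·ΔZ = −(-0.501888)(0.799265)(209) − (-0.501888)(0.600978)(317) + (0.864933)(-568) = -311.83 m.
Horizontal magnitude = √(ΔE² + ΔN²) = √(127.76² + (-311.83)²) = 336.99 m.

337 m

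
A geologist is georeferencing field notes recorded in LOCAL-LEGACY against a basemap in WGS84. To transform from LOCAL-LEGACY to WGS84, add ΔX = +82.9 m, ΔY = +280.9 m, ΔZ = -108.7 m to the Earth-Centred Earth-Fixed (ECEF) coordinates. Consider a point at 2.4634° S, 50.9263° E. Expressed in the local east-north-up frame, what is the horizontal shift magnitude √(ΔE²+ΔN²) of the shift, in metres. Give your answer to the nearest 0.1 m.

148.7 m

At φ = -2.4634°, λ = 50.9263°: sin φ = -0.042981, cos φ = 0.999076, sin λ = 0.776336, cos λ = 0.630320.
ΔE = −sin λ·ΔX + cos λ·ΔY = −(0.776336)·(82.9) + (0.630320)·(280.9) = 112.70 m.
ΔN = −sin φ cos λ·ΔX − sin φ sin λ·ΔY + cos φ·ΔZ = −(-0.042981)(0.630320)(82.9) − (-0.042981)(0.776336)(280.9) + (0.999076)(-108.7) = -96.98 m.
Horizontal magnitude = √(ΔE² + ΔN²) = √(112.70² + (-96.98)²) = 148.68 m.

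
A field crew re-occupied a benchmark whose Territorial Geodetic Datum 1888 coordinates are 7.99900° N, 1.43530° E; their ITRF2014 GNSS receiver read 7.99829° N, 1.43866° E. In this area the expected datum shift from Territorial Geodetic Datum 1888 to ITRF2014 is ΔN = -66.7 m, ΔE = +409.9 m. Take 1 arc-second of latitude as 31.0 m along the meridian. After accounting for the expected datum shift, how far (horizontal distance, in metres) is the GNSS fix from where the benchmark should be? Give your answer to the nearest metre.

41 m

Observed coordinate differences: Δφ = -0.00071°, Δλ = +0.00336°.
Converting to metres (1° lat = 111600 m, cos φ = 0.990270): observed ΔN = -79.2 m, observed ΔE = 371.3 m.
Subtracting the expected shift leaves a residual of -79.2 − (-66.7) = -12.5 m north and 371.3 − (409.9) = -38.6 m east.
Residual distance = √((-12.5)² + (-38.6)²) = 40.6 m.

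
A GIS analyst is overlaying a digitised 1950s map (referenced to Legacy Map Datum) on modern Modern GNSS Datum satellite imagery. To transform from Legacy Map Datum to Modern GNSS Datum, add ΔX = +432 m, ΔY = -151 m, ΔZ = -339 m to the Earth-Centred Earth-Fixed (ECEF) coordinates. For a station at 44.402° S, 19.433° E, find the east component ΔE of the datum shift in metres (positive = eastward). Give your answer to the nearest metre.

ΔE = -286 m

At φ = -44.402°, λ = 19.433°: sin φ = -0.699688, cos φ = 0.714448, sin λ = 0.332704, cos λ = 0.943031.
ΔE = −sin λ·ΔX + cos λ·ΔY = −(0.332704)·(432) + (0.943031)·(-151) = -286.13 m.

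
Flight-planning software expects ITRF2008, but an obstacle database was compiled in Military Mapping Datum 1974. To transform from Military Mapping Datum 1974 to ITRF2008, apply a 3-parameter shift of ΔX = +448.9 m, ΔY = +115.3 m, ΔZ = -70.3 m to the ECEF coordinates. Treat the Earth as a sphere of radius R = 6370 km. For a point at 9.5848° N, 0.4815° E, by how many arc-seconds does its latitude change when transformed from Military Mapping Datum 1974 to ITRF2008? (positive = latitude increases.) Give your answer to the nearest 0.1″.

sin φ = 0.166507, cos φ = 0.986040, sin λ = 0.008404, cos λ = 0.999965.
North component: ΔN = −sin φ cos λ·ΔX − sin φ sin λ·ΔY + cos φ·ΔZ = −(0.166507)(0.999965)(448.9) − (0.166507)(0.008404)(115.3) + (0.986040)(-70.3) = -144.22 m.
1° of latitude spans πR/180 = 111177 m, so Δφ = -144.22 / 111177 × 3600 = -4.670″.

Δφ = -4.7″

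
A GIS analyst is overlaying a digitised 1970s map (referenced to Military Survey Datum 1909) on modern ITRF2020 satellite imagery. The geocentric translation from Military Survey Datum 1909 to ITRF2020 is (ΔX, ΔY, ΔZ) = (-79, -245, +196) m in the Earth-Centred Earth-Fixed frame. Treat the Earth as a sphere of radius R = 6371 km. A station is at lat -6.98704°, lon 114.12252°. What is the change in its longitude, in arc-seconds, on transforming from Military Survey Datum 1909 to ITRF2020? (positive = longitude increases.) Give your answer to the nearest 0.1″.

Δλ = 5.6″

sin φ = -0.121645, cos φ = 0.992574, sin λ = 0.912674, cos λ = -0.408689.
East component: ΔE = −sin λ·ΔX + cos λ·ΔY = −(0.912674)(-79) + (-0.408689)(-245) = 172.23 m.
1° of latitude spans πR/180 = 111195 m; at latitude φ, 1° of longitude spans that × cos φ = 110369.2 m, so Δλ = 172.23 / 110369.2 × 3600 = 5.618″.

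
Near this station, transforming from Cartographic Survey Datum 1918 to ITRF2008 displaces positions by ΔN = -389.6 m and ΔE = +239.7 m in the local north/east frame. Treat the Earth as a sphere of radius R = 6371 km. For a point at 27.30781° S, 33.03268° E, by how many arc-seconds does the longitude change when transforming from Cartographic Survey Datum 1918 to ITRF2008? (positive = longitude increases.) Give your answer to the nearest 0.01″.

At latitude -27.30781°, cos φ = 0.888555.
One radian of longitude at latitude φ spans R cos φ, so Δλ = ΔE / (R cos φ) = 239.7 / (6371000 × 0.888555) = 4.2342e-05 rad = 8.734″.

Δλ = 8.73″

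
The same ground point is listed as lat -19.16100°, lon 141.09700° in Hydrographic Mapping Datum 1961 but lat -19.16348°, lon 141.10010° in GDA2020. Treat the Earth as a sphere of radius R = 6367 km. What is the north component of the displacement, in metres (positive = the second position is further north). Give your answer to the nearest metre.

ΔN = -276 m

Δφ = -19.16348° − -19.16100° = -0.00248°; Δλ = 141.10010° − 141.09700° = +0.00310°.
1° along a meridian = πR/180 = 111125 m.
ΔN = Δφ × 111125 = -275.6 m; ΔE = Δλ × 111125 × cos(-19.16100°) = +0.00310 × 111125 × 0.944600 = 325.4 m.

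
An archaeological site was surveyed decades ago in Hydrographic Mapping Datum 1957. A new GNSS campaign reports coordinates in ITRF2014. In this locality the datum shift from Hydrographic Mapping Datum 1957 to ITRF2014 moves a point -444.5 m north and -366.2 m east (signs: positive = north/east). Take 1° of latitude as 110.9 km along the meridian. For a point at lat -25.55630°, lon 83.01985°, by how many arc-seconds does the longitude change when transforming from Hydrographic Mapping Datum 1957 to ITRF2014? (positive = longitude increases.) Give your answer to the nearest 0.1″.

At latitude -25.55630°, cos φ = 0.902162.
1° of longitude at this latitude = 110.9 × cos φ = 100.05 km, so Δλ = -366.2 / 100049.7 = -0.0036602° = -13.177″.

Δλ = -13.2″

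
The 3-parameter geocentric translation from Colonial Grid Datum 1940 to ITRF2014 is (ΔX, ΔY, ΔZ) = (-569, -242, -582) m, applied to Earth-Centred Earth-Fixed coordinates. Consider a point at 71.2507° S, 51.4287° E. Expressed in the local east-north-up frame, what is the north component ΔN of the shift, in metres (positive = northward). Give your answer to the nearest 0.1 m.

At φ = -71.2507°, λ = 51.4287°: sin φ = -0.946934, cos φ = 0.321428, sin λ = 0.781833, cos λ = 0.623488.
ΔN = −sin φ cos λ·ΔX − sin φ sin λ·ΔY + cos φ·ΔZ = −(-0.946934)(0.623488)(-569) − (-0.946934)(0.781833)(-242) + (0.321428)(-582) = -702.17 m.

ΔN = -702.2 m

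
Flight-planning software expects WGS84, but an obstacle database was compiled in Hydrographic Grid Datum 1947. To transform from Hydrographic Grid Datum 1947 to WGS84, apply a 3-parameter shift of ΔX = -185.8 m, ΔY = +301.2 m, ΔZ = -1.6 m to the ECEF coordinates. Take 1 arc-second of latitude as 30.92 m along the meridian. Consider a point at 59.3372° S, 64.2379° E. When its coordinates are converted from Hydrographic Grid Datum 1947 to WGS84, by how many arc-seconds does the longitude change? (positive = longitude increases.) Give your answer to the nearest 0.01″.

Δλ = 18.91″

sin φ = -0.860184, cos φ = 0.509985, sin λ = 0.900606, cos λ = 0.434635.
East component: ΔE = −sin λ·ΔX + cos λ·ΔY = −(0.900606)(-185.8) + (0.434635)(301.2) = 298.24 m.
1° of latitude spans 3600 × 30.92 = 111312 m; at latitude φ, 1° of longitude spans that × cos φ = 56767.4 m, so Δλ = 298.24 / 56767.4 × 3600 = 18.914″.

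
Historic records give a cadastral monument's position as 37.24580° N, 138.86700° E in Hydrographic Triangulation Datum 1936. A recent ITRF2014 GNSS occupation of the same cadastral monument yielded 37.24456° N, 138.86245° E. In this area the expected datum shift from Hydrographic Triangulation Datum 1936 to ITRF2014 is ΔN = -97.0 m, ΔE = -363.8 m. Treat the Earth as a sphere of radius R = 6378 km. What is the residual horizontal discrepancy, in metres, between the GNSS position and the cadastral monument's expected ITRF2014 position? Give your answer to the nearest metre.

57 m

Observed coordinate differences: Δφ = -0.00124°, Δλ = -0.00455°.
Converting to metres (1° lat = 111317 m, cos φ = 0.796046): observed ΔN = -138.0 m, observed ΔE = -403.2 m.
Subtracting the expected shift leaves a residual of -138.0 − (-97.0) = -41.0 m north and -403.2 − (-363.8) = -39.4 m east.
Residual distance = √((-41.0)² + (-39.4)²) = 56.9 m.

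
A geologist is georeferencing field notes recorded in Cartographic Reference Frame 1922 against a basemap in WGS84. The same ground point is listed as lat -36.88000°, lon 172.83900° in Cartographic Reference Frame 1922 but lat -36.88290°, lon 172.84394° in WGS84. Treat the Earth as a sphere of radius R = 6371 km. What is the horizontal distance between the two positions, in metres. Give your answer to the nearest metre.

Δφ = -36.88290° − -36.88000° = -0.00290°; Δλ = 172.84394° − 172.83900° = +0.00494°.
1° along a meridian = πR/180 = 111195 m.
ΔN = Δφ × 111195 = -322.5 m; ΔE = Δλ × 111195 × cos(-36.88000°) = +0.00494 × 111195 × 0.799894 = 439.4 m.
Distance = √(ΔE² + ΔN²) = √(439.4² + (-322.5)²) = 545.0 m.

545 m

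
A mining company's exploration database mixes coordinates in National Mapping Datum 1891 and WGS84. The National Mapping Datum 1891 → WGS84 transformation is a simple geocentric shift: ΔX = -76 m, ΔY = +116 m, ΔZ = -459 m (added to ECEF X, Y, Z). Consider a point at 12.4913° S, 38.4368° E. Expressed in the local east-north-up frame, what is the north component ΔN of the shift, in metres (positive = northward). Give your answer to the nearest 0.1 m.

The local north axis is (−sin φ cos λ, −sin φ sin λ, cos φ), giving ΔN = -12.876 + 15.597 − 448.135 = -445.41 m.

ΔN = -445.4 m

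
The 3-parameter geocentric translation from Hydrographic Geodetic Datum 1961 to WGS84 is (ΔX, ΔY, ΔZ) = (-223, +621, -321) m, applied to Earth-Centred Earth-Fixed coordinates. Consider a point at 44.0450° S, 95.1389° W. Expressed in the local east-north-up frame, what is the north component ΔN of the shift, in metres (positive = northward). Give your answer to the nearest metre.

ΔN = -647 m

The local north axis is (−sin φ cos λ, −sin φ sin λ, cos φ), giving ΔN = 13.887 − 429.998 − 230.733 = -646.84 m.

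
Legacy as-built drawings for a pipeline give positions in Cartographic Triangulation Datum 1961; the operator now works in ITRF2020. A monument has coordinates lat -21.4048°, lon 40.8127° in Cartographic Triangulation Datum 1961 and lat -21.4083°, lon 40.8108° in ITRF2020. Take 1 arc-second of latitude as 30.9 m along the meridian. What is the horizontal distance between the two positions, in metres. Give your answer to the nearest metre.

Δφ = -21.4083° − -21.4048° = -0.0035°; Δλ = 40.8108° − 40.8127° = -0.0019°.
1° of latitude = 3600 × 30.90 = 111240 m.
ΔN = Δφ × 111240 = -389.3 m; ΔE = Δλ × 111240 × cos(-21.4048°) = -0.0019 × 111240 × 0.931025 = -196.8 m.
Distance = √(ΔE² + ΔN²) = √((-196.8)² + (-389.3)²) = 436.2 m.

436 m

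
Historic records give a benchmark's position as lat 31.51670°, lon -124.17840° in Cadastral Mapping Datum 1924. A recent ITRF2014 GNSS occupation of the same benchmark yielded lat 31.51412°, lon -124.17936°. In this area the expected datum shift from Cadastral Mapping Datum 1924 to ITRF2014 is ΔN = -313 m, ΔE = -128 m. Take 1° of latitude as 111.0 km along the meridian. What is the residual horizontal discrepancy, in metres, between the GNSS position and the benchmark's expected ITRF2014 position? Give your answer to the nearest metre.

Observed coordinate differences: Δφ = -0.00258°, Δλ = -0.00096°.
Converting to metres (1° lat = 111000 m, cos φ = 0.852488): observed ΔN = -286.4 m, observed ΔE = -90.8 m.
Subtracting the expected shift leaves a residual of -286.4 − (-313) = 26.6 m north and -90.8 − (-128) = 37.2 m east.
Residual distance = √(26.6² + 37.2²) = 45.7 m.

46 m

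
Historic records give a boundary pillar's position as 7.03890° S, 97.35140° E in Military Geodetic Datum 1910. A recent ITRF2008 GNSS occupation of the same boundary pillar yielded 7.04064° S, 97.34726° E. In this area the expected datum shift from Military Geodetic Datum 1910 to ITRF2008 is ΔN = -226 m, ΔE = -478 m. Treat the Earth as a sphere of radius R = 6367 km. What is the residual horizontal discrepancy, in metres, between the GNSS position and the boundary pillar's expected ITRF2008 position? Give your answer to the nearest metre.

39 m

Observed coordinate differences: Δφ = -0.00174°, Δλ = -0.00414°.
Converting to metres (1° lat = 111125 m, cos φ = 0.992463): observed ΔN = -193.4 m, observed ΔE = -456.6 m.
Subtracting the expected shift leaves a residual of -193.4 − (-226) = 32.6 m north and -456.6 − (-478) = 21.4 m east.
Residual distance = √(32.6² + 21.4²) = 39.0 m.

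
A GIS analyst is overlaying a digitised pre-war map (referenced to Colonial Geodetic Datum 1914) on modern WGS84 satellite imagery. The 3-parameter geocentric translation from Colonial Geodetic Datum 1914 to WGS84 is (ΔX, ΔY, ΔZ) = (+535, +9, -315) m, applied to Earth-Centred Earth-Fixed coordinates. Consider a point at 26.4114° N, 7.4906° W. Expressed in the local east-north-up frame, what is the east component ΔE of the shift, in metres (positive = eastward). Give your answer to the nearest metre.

At φ = 26.4114°, λ = -7.4906°: sin φ = 0.444813, cos φ = 0.895623, sin λ = -0.130364, cos λ = 0.991466.
ΔE = −sin λ·ΔX + cos λ·ΔY = −(-0.130364)·(535) + (0.991466)·(9) = 78.67 m.

ΔE = 79 m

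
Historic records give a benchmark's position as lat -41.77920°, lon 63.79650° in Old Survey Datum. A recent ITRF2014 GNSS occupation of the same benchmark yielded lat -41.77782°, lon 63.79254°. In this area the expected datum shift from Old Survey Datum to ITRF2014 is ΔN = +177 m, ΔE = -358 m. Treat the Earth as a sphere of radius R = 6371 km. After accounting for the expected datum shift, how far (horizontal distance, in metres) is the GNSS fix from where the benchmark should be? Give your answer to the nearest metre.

38 m

Observed coordinate differences: Δφ = +0.00138°, Δλ = -0.00396°.
Converting to metres (1° lat = 111195 m, cos φ = 0.745718): observed ΔN = 153.4 m, observed ΔE = -328.4 m.
Subtracting the expected shift leaves a residual of 153.4 − (177) = -23.6 m north and -328.4 − (-358) = 29.6 m east.
Residual distance = √((-23.6)² + 29.6²) = 37.9 m.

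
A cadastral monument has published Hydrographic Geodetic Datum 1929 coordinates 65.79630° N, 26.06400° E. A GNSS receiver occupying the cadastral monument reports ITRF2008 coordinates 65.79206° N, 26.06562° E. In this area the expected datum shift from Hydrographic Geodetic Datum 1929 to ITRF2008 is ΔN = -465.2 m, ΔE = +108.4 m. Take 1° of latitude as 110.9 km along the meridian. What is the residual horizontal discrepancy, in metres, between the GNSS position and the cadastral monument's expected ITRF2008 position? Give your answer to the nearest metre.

Observed coordinate differences: Δφ = -0.00424°, Δλ = +0.00162°.
Converting to metres (1° lat = 110900 m, cos φ = 0.409982): observed ΔN = -470.2 m, observed ΔE = 73.7 m.
Subtracting the expected shift leaves a residual of -470.2 − (-465.2) = -5.0 m north and 73.7 − (108.4) = -34.7 m east.
Residual distance = √((-5.0)² + (-34.7)²) = 35.1 m.

35 m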